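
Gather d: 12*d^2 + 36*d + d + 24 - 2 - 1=12*d^2 + 37*d + 21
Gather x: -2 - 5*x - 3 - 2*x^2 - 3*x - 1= -2*x^2 - 8*x - 6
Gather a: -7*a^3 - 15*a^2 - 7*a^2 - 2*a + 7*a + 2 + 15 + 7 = -7*a^3 - 22*a^2 + 5*a + 24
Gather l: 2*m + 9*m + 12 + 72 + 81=11*m + 165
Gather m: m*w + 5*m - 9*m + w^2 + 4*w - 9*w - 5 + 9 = m*(w - 4) + w^2 - 5*w + 4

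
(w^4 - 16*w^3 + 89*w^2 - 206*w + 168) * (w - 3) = w^5 - 19*w^4 + 137*w^3 - 473*w^2 + 786*w - 504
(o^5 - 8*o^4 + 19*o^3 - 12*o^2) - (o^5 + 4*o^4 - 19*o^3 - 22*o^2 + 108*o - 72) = -12*o^4 + 38*o^3 + 10*o^2 - 108*o + 72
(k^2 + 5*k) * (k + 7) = k^3 + 12*k^2 + 35*k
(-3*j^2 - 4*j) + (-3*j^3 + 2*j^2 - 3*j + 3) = -3*j^3 - j^2 - 7*j + 3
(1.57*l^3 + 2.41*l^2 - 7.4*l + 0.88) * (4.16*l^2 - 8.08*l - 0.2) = 6.5312*l^5 - 2.66*l^4 - 50.5708*l^3 + 62.9708*l^2 - 5.6304*l - 0.176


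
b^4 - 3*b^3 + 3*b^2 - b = b*(b - 1)^3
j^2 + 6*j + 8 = (j + 2)*(j + 4)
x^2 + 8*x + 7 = (x + 1)*(x + 7)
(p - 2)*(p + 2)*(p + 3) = p^3 + 3*p^2 - 4*p - 12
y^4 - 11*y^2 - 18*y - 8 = (y - 4)*(y + 1)^2*(y + 2)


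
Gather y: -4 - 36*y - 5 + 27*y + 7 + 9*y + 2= 0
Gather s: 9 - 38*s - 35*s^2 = -35*s^2 - 38*s + 9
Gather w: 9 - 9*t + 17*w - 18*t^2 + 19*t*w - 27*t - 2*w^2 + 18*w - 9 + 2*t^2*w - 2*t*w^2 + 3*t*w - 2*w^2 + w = -18*t^2 - 36*t + w^2*(-2*t - 4) + w*(2*t^2 + 22*t + 36)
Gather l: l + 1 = l + 1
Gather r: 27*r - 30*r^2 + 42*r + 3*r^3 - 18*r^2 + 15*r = 3*r^3 - 48*r^2 + 84*r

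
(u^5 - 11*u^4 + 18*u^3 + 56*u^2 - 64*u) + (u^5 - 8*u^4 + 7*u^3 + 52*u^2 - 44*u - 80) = 2*u^5 - 19*u^4 + 25*u^3 + 108*u^2 - 108*u - 80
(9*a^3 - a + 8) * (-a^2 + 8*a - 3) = -9*a^5 + 72*a^4 - 26*a^3 - 16*a^2 + 67*a - 24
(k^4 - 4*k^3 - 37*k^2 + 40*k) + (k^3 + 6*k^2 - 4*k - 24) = k^4 - 3*k^3 - 31*k^2 + 36*k - 24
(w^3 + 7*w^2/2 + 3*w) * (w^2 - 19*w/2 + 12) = w^5 - 6*w^4 - 73*w^3/4 + 27*w^2/2 + 36*w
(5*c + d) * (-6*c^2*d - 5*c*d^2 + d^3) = -30*c^3*d - 31*c^2*d^2 + d^4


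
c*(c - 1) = c^2 - c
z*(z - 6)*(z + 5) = z^3 - z^2 - 30*z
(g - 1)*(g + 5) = g^2 + 4*g - 5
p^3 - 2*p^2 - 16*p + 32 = (p - 4)*(p - 2)*(p + 4)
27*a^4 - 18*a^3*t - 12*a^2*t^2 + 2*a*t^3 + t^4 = (-3*a + t)*(-a + t)*(3*a + t)^2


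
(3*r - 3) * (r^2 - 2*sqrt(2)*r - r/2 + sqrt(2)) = 3*r^3 - 6*sqrt(2)*r^2 - 9*r^2/2 + 3*r/2 + 9*sqrt(2)*r - 3*sqrt(2)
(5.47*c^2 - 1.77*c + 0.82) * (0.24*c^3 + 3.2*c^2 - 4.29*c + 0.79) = 1.3128*c^5 + 17.0792*c^4 - 28.9335*c^3 + 14.5386*c^2 - 4.9161*c + 0.6478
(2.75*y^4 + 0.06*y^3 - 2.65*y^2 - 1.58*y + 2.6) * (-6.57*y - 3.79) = -18.0675*y^5 - 10.8167*y^4 + 17.1831*y^3 + 20.4241*y^2 - 11.0938*y - 9.854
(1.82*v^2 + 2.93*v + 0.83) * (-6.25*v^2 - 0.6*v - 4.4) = -11.375*v^4 - 19.4045*v^3 - 14.9535*v^2 - 13.39*v - 3.652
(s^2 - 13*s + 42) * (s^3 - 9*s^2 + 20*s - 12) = s^5 - 22*s^4 + 179*s^3 - 650*s^2 + 996*s - 504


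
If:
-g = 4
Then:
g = -4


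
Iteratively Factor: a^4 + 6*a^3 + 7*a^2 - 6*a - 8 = (a - 1)*(a^3 + 7*a^2 + 14*a + 8) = (a - 1)*(a + 4)*(a^2 + 3*a + 2) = (a - 1)*(a + 2)*(a + 4)*(a + 1)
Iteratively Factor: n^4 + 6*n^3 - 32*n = (n + 4)*(n^3 + 2*n^2 - 8*n) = (n - 2)*(n + 4)*(n^2 + 4*n) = n*(n - 2)*(n + 4)*(n + 4)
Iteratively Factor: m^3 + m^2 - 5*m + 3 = (m - 1)*(m^2 + 2*m - 3) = (m - 1)^2*(m + 3)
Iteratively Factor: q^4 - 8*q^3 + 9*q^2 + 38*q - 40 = (q - 1)*(q^3 - 7*q^2 + 2*q + 40) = (q - 5)*(q - 1)*(q^2 - 2*q - 8) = (q - 5)*(q - 4)*(q - 1)*(q + 2)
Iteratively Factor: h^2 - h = (h - 1)*(h)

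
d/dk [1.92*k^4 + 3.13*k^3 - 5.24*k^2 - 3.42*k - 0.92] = 7.68*k^3 + 9.39*k^2 - 10.48*k - 3.42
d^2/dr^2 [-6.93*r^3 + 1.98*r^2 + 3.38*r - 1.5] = 3.96 - 41.58*r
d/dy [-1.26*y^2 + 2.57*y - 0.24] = 2.57 - 2.52*y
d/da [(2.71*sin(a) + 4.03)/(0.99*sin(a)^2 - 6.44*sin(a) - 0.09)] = (-2.6829*sin(a)^2 - 7.9794*sin(a) + 25.7093)*cos(a)/(0.9801*sin(a)^4 - 12.7512*sin(a)^3 + 41.2954*sin(a)^2 + 1.1592*sin(a) + 0.0081)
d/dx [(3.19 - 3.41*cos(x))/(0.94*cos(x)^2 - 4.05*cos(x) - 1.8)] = (-3.2054*cos(x)^2 + 5.9972*cos(x) - 19.0575)*sin(x)/(0.8836*cos(x)^4 - 7.614*cos(x)^3 + 13.0185*cos(x)^2 + 14.58*cos(x) + 3.24)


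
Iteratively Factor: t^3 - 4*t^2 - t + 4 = (t + 1)*(t^2 - 5*t + 4) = (t - 4)*(t + 1)*(t - 1)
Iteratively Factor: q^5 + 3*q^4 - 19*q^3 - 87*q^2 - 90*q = (q + 3)*(q^4 - 19*q^2 - 30*q) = (q + 2)*(q + 3)*(q^3 - 2*q^2 - 15*q) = (q + 2)*(q + 3)^2*(q^2 - 5*q) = (q - 5)*(q + 2)*(q + 3)^2*(q)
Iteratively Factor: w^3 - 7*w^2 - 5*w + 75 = (w + 3)*(w^2 - 10*w + 25) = (w - 5)*(w + 3)*(w - 5)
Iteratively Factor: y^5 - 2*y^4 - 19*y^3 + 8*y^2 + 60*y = (y + 3)*(y^4 - 5*y^3 - 4*y^2 + 20*y) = (y + 2)*(y + 3)*(y^3 - 7*y^2 + 10*y) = y*(y + 2)*(y + 3)*(y^2 - 7*y + 10) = y*(y - 2)*(y + 2)*(y + 3)*(y - 5)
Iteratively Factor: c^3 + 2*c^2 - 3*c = (c)*(c^2 + 2*c - 3) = c*(c - 1)*(c + 3)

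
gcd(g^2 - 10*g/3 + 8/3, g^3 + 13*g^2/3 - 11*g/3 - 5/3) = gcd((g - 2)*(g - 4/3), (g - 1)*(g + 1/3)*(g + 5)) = 1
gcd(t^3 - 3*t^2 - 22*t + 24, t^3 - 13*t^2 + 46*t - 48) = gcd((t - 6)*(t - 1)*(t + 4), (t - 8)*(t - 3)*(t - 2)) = 1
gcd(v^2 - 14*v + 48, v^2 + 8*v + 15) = 1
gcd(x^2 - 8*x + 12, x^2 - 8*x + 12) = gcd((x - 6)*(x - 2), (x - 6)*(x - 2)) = x^2 - 8*x + 12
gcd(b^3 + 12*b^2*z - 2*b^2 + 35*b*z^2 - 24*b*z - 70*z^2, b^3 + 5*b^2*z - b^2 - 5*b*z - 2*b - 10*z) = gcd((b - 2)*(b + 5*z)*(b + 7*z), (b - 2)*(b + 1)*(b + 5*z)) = b^2 + 5*b*z - 2*b - 10*z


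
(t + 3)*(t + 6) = t^2 + 9*t + 18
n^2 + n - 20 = (n - 4)*(n + 5)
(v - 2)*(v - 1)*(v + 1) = v^3 - 2*v^2 - v + 2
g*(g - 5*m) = g^2 - 5*g*m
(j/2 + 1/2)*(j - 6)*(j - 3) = j^3/2 - 4*j^2 + 9*j/2 + 9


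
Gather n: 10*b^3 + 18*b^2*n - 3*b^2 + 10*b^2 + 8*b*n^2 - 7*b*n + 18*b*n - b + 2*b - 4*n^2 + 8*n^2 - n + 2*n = 10*b^3 + 7*b^2 + b + n^2*(8*b + 4) + n*(18*b^2 + 11*b + 1)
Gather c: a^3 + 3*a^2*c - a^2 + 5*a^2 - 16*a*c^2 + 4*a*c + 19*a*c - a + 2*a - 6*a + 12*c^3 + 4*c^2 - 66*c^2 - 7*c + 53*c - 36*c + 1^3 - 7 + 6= a^3 + 4*a^2 - 5*a + 12*c^3 + c^2*(-16*a - 62) + c*(3*a^2 + 23*a + 10)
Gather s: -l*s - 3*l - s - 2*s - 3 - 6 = -3*l + s*(-l - 3) - 9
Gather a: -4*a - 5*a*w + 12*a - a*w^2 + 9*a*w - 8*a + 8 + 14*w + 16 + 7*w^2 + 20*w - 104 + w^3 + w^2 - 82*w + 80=a*(-w^2 + 4*w) + w^3 + 8*w^2 - 48*w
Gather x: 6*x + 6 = 6*x + 6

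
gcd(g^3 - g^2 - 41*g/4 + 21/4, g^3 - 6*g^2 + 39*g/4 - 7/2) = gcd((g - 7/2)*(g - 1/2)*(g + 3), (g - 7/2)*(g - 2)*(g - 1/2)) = g^2 - 4*g + 7/4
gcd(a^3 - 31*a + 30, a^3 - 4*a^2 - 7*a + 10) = a^2 - 6*a + 5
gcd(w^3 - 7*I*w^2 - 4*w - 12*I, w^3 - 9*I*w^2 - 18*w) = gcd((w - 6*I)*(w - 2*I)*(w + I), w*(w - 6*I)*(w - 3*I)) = w - 6*I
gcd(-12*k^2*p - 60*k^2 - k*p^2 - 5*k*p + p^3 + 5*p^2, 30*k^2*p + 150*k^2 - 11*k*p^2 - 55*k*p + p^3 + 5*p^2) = p + 5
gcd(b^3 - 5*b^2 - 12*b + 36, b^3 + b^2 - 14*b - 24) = b + 3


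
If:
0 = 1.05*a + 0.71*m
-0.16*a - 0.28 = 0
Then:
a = -1.75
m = 2.59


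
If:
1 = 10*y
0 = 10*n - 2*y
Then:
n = 1/50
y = 1/10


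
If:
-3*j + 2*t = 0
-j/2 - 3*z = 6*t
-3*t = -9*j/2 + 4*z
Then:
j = 0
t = 0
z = 0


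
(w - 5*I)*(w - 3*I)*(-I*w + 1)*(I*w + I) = w^4 + w^3 - 7*I*w^3 - 7*w^2 - 7*I*w^2 - 7*w - 15*I*w - 15*I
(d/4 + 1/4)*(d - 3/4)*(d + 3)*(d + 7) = d^4/4 + 41*d^3/16 + 91*d^2/16 - 9*d/16 - 63/16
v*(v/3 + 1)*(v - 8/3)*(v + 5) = v^4/3 + 16*v^3/9 - 19*v^2/9 - 40*v/3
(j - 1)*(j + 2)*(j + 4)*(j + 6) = j^4 + 11*j^3 + 32*j^2 + 4*j - 48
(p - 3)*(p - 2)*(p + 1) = p^3 - 4*p^2 + p + 6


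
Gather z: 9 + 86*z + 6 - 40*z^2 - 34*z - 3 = -40*z^2 + 52*z + 12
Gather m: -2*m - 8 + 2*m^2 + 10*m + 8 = 2*m^2 + 8*m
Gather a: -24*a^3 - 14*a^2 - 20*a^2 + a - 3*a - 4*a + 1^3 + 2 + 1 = -24*a^3 - 34*a^2 - 6*a + 4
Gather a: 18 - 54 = -36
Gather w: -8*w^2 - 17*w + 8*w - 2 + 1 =-8*w^2 - 9*w - 1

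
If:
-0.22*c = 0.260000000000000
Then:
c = -1.18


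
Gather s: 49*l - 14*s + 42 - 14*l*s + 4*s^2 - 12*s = 49*l + 4*s^2 + s*(-14*l - 26) + 42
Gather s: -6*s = -6*s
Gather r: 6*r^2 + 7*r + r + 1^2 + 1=6*r^2 + 8*r + 2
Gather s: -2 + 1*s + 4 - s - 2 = 0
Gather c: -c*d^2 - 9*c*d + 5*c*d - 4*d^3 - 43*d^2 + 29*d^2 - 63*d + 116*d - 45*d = c*(-d^2 - 4*d) - 4*d^3 - 14*d^2 + 8*d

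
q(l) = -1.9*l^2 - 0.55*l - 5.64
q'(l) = -3.8*l - 0.55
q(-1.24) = -7.88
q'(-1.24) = 4.16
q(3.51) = -30.98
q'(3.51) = -13.89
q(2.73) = -21.30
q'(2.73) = -10.92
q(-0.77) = -6.34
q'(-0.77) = 2.38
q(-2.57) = -16.78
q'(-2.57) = 9.22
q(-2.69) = -17.91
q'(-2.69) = 9.67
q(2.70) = -20.98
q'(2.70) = -10.81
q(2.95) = -23.80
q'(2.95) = -11.76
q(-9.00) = -154.59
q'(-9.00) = 33.65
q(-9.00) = -154.59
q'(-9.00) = 33.65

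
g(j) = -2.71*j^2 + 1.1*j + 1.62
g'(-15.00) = 82.40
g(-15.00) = -624.63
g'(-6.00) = 33.62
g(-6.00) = -102.54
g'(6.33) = -33.21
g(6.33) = -100.00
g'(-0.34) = 2.94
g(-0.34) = 0.93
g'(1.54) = -7.25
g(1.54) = -3.11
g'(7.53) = -39.71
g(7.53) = -143.76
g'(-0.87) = 5.82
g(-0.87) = -1.39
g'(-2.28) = 13.46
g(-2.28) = -14.98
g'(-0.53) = 3.97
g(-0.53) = 0.28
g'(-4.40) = 24.95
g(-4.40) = -55.69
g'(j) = 1.1 - 5.42*j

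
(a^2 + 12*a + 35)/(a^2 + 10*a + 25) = (a + 7)/(a + 5)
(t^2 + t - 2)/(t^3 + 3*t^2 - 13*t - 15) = (t^2 + t - 2)/(t^3 + 3*t^2 - 13*t - 15)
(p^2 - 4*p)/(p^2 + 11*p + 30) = p*(p - 4)/(p^2 + 11*p + 30)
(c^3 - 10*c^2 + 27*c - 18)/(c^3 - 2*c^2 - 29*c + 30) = (c - 3)/(c + 5)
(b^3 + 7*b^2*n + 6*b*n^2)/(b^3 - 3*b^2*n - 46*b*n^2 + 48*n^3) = b*(b + n)/(b^2 - 9*b*n + 8*n^2)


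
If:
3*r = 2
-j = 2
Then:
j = -2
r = 2/3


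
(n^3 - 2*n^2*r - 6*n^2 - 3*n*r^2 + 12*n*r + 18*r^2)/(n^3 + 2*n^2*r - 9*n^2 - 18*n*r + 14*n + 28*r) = (n^3 - 2*n^2*r - 6*n^2 - 3*n*r^2 + 12*n*r + 18*r^2)/(n^3 + 2*n^2*r - 9*n^2 - 18*n*r + 14*n + 28*r)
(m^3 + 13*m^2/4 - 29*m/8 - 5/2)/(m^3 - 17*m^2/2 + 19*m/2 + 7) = (m^2 + 11*m/4 - 5)/(m^2 - 9*m + 14)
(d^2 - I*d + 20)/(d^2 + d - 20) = (d^2 - I*d + 20)/(d^2 + d - 20)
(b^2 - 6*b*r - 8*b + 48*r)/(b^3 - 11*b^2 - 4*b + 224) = (b - 6*r)/(b^2 - 3*b - 28)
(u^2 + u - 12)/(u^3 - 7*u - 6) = (u + 4)/(u^2 + 3*u + 2)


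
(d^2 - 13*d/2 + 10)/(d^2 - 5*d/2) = (d - 4)/d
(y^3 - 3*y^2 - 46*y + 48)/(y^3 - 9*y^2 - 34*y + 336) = (y - 1)/(y - 7)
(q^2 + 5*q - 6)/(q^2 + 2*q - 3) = (q + 6)/(q + 3)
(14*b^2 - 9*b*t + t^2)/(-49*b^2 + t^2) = (-2*b + t)/(7*b + t)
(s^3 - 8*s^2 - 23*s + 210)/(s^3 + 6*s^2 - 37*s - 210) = (s - 7)/(s + 7)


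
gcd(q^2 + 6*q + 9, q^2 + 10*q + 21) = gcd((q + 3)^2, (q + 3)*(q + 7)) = q + 3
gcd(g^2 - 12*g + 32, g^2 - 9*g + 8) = g - 8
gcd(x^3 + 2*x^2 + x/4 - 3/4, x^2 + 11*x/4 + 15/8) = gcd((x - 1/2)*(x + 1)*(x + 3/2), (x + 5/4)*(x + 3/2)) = x + 3/2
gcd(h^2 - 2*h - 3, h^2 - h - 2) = h + 1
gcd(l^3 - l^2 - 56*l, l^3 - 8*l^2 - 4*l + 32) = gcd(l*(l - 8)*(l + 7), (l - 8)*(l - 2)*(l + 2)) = l - 8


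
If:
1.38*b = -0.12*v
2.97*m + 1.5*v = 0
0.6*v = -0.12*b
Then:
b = 0.00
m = 0.00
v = 0.00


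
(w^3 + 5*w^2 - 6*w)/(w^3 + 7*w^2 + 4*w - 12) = w/(w + 2)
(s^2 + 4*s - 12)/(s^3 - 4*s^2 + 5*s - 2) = (s + 6)/(s^2 - 2*s + 1)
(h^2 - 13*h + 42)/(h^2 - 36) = (h - 7)/(h + 6)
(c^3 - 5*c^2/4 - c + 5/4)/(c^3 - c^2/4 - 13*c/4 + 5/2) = (c + 1)/(c + 2)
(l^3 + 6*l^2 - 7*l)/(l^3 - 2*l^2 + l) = (l + 7)/(l - 1)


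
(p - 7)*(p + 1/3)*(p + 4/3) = p^3 - 16*p^2/3 - 101*p/9 - 28/9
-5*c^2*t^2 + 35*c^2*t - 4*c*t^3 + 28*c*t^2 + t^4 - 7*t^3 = t*(-5*c + t)*(c + t)*(t - 7)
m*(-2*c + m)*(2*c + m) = -4*c^2*m + m^3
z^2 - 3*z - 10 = (z - 5)*(z + 2)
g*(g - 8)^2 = g^3 - 16*g^2 + 64*g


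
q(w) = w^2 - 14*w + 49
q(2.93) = 16.56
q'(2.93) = -8.14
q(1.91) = 25.91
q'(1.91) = -10.18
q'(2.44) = -9.12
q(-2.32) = 86.86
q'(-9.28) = -32.56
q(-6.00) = 169.00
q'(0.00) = -14.00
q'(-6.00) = -26.00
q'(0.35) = -13.30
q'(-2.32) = -18.64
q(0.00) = 49.00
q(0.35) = 44.22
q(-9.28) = 265.04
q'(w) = 2*w - 14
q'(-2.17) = -18.34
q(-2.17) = 84.09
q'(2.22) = -9.56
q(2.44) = 20.79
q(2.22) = 22.85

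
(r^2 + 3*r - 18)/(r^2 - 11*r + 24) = (r + 6)/(r - 8)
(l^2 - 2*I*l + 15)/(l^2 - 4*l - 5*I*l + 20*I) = (l + 3*I)/(l - 4)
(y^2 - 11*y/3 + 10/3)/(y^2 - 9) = (3*y^2 - 11*y + 10)/(3*(y^2 - 9))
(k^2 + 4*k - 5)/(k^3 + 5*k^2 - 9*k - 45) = (k - 1)/(k^2 - 9)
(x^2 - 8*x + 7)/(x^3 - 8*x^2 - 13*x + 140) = (x - 1)/(x^2 - x - 20)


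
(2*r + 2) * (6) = 12*r + 12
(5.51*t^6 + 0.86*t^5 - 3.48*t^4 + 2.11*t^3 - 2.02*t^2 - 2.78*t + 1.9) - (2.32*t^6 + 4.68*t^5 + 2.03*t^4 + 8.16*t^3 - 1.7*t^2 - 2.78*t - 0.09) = 3.19*t^6 - 3.82*t^5 - 5.51*t^4 - 6.05*t^3 - 0.32*t^2 + 1.99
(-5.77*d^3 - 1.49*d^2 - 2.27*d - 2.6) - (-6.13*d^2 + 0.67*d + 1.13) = -5.77*d^3 + 4.64*d^2 - 2.94*d - 3.73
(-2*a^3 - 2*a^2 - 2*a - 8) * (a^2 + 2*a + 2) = -2*a^5 - 6*a^4 - 10*a^3 - 16*a^2 - 20*a - 16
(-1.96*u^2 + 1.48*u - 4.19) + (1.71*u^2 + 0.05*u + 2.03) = -0.25*u^2 + 1.53*u - 2.16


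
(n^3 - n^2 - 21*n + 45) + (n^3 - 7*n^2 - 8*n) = 2*n^3 - 8*n^2 - 29*n + 45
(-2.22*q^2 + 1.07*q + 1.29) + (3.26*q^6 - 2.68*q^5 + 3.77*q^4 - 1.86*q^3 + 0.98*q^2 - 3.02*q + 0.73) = 3.26*q^6 - 2.68*q^5 + 3.77*q^4 - 1.86*q^3 - 1.24*q^2 - 1.95*q + 2.02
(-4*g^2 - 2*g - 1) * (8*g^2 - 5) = -32*g^4 - 16*g^3 + 12*g^2 + 10*g + 5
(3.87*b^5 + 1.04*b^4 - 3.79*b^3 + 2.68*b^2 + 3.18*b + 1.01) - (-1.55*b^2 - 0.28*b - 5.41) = 3.87*b^5 + 1.04*b^4 - 3.79*b^3 + 4.23*b^2 + 3.46*b + 6.42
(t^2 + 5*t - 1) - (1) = t^2 + 5*t - 2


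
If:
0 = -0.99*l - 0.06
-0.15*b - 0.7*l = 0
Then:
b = 0.28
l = -0.06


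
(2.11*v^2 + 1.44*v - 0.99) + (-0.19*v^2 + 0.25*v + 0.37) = 1.92*v^2 + 1.69*v - 0.62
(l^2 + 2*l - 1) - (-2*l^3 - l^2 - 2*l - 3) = 2*l^3 + 2*l^2 + 4*l + 2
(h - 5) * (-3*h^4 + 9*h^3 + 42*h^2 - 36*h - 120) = -3*h^5 + 24*h^4 - 3*h^3 - 246*h^2 + 60*h + 600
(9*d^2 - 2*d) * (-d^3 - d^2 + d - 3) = -9*d^5 - 7*d^4 + 11*d^3 - 29*d^2 + 6*d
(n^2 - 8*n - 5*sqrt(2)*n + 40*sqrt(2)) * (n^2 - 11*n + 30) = n^4 - 19*n^3 - 5*sqrt(2)*n^3 + 118*n^2 + 95*sqrt(2)*n^2 - 590*sqrt(2)*n - 240*n + 1200*sqrt(2)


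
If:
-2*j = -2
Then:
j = 1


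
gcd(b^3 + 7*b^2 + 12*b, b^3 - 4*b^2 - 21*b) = b^2 + 3*b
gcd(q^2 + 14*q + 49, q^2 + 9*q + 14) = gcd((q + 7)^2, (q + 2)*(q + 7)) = q + 7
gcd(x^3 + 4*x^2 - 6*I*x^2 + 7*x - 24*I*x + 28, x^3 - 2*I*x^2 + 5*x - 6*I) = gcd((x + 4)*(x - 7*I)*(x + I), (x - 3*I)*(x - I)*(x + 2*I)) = 1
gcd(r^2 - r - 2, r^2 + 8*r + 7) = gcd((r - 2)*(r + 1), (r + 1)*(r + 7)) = r + 1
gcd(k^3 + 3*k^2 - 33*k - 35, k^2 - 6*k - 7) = k + 1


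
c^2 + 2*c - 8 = (c - 2)*(c + 4)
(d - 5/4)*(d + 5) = d^2 + 15*d/4 - 25/4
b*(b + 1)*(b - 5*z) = b^3 - 5*b^2*z + b^2 - 5*b*z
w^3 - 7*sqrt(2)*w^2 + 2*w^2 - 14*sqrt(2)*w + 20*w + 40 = (w + 2)*(w - 5*sqrt(2))*(w - 2*sqrt(2))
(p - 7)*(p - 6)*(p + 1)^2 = p^4 - 11*p^3 + 17*p^2 + 71*p + 42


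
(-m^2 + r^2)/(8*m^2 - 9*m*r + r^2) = (m + r)/(-8*m + r)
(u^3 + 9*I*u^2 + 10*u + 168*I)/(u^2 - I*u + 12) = (u^2 + 13*I*u - 42)/(u + 3*I)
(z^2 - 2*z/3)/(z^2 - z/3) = (3*z - 2)/(3*z - 1)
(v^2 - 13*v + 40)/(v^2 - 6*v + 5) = (v - 8)/(v - 1)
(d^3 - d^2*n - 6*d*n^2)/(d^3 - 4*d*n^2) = (d - 3*n)/(d - 2*n)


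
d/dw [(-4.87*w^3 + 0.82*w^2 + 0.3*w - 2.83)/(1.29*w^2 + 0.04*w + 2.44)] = (-6.2823*w^4 - 0.3896*w^3 - 36.0026*w^2 + 11.303*w + 0.8452)/(1.6641*w^4 + 0.1032*w^3 + 6.2968*w^2 + 0.1952*w + 5.9536)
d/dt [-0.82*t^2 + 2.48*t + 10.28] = 2.48 - 1.64*t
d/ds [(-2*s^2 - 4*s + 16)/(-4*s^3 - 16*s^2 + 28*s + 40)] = (-s^2 - 8*s - 19)/(2*(s^4 + 12*s^3 + 46*s^2 + 60*s + 25))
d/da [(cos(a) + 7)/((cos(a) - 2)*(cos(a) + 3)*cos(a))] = 2*(cos(a)^3 + 11*cos(a)^2 + 7*cos(a) - 21)*sin(a)/((cos(a) - 2)^2*(cos(a) + 3)^2*cos(a)^2)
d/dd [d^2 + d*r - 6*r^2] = 2*d + r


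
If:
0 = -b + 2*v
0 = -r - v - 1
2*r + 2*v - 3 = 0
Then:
No Solution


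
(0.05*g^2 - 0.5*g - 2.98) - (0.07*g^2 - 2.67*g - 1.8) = -0.02*g^2 + 2.17*g - 1.18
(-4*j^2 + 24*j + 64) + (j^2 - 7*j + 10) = -3*j^2 + 17*j + 74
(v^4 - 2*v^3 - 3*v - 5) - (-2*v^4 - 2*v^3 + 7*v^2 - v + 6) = 3*v^4 - 7*v^2 - 2*v - 11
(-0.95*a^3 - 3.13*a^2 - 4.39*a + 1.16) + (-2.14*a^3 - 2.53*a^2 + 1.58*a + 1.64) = -3.09*a^3 - 5.66*a^2 - 2.81*a + 2.8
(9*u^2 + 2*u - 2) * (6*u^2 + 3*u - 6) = 54*u^4 + 39*u^3 - 60*u^2 - 18*u + 12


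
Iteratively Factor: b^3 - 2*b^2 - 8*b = (b)*(b^2 - 2*b - 8) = b*(b - 4)*(b + 2)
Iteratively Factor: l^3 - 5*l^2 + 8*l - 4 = (l - 2)*(l^2 - 3*l + 2) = (l - 2)^2*(l - 1)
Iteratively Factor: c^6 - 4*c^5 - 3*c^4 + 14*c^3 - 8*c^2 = (c)*(c^5 - 4*c^4 - 3*c^3 + 14*c^2 - 8*c) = c*(c + 2)*(c^4 - 6*c^3 + 9*c^2 - 4*c) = c^2*(c + 2)*(c^3 - 6*c^2 + 9*c - 4) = c^2*(c - 4)*(c + 2)*(c^2 - 2*c + 1) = c^2*(c - 4)*(c - 1)*(c + 2)*(c - 1)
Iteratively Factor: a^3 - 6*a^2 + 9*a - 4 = (a - 1)*(a^2 - 5*a + 4) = (a - 4)*(a - 1)*(a - 1)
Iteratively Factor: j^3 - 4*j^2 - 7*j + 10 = (j - 1)*(j^2 - 3*j - 10) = (j - 5)*(j - 1)*(j + 2)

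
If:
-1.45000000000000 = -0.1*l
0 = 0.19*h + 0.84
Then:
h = -4.42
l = 14.50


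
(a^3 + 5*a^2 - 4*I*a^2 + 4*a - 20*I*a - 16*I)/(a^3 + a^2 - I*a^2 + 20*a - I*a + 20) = (a^2 + 4*a*(1 - I) - 16*I)/(a^2 - I*a + 20)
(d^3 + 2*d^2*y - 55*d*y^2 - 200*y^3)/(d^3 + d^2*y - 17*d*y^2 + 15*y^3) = (d^2 - 3*d*y - 40*y^2)/(d^2 - 4*d*y + 3*y^2)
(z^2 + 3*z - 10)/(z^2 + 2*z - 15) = (z - 2)/(z - 3)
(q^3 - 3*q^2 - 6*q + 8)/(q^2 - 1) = (q^2 - 2*q - 8)/(q + 1)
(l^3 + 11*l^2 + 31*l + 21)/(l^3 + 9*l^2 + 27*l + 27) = (l^2 + 8*l + 7)/(l^2 + 6*l + 9)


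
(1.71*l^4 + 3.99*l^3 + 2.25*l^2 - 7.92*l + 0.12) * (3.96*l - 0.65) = 6.7716*l^5 + 14.6889*l^4 + 6.3165*l^3 - 32.8257*l^2 + 5.6232*l - 0.078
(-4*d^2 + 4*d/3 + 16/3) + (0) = -4*d^2 + 4*d/3 + 16/3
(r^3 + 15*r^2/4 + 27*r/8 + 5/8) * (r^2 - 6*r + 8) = r^5 - 9*r^4/4 - 89*r^3/8 + 83*r^2/8 + 93*r/4 + 5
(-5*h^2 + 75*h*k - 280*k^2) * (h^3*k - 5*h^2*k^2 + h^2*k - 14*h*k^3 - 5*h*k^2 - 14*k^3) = -5*h^5*k + 100*h^4*k^2 - 5*h^4*k - 585*h^3*k^3 + 100*h^3*k^2 + 350*h^2*k^4 - 585*h^2*k^3 + 3920*h*k^5 + 350*h*k^4 + 3920*k^5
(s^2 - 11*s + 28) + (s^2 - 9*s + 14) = 2*s^2 - 20*s + 42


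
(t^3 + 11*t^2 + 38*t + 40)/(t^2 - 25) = (t^2 + 6*t + 8)/(t - 5)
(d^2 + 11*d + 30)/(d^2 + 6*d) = (d + 5)/d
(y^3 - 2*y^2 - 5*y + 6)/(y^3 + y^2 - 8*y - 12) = (y - 1)/(y + 2)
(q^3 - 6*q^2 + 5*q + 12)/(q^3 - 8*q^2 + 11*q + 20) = (q - 3)/(q - 5)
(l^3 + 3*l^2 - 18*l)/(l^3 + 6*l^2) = (l - 3)/l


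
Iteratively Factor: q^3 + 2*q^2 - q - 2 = (q + 2)*(q^2 - 1) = (q + 1)*(q + 2)*(q - 1)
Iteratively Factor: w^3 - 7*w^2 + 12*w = (w)*(w^2 - 7*w + 12) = w*(w - 3)*(w - 4)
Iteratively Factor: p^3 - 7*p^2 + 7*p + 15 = (p - 3)*(p^2 - 4*p - 5) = (p - 3)*(p + 1)*(p - 5)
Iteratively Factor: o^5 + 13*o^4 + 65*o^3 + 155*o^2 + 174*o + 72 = (o + 4)*(o^4 + 9*o^3 + 29*o^2 + 39*o + 18) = (o + 1)*(o + 4)*(o^3 + 8*o^2 + 21*o + 18) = (o + 1)*(o + 2)*(o + 4)*(o^2 + 6*o + 9) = (o + 1)*(o + 2)*(o + 3)*(o + 4)*(o + 3)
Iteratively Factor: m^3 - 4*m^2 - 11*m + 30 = (m - 5)*(m^2 + m - 6) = (m - 5)*(m - 2)*(m + 3)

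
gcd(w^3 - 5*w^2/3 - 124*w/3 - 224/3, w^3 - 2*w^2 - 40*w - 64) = w^2 - 4*w - 32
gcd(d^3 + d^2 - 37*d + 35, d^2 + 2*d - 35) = d^2 + 2*d - 35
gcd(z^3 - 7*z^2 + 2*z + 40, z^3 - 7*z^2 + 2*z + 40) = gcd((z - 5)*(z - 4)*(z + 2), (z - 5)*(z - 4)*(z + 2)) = z^3 - 7*z^2 + 2*z + 40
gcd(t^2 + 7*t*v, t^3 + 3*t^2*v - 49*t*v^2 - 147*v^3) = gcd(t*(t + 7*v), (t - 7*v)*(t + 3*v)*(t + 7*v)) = t + 7*v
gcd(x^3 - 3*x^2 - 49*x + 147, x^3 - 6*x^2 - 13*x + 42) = x - 7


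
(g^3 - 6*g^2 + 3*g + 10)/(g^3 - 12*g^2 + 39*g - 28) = (g^3 - 6*g^2 + 3*g + 10)/(g^3 - 12*g^2 + 39*g - 28)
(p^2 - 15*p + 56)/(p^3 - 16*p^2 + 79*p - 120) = (p - 7)/(p^2 - 8*p + 15)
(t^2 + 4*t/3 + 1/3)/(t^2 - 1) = (t + 1/3)/(t - 1)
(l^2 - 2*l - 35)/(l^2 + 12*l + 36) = (l^2 - 2*l - 35)/(l^2 + 12*l + 36)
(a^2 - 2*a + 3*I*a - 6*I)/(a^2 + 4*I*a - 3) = (a - 2)/(a + I)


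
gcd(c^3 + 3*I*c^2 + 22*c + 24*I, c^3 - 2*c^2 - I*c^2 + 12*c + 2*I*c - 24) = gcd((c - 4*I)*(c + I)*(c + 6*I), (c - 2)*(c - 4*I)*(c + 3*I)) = c - 4*I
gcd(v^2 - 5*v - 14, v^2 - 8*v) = 1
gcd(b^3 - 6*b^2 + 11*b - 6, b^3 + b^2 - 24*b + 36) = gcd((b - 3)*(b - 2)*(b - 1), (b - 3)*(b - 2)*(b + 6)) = b^2 - 5*b + 6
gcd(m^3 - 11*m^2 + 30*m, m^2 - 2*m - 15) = m - 5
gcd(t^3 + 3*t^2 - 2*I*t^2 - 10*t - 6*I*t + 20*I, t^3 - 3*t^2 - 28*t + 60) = t^2 + 3*t - 10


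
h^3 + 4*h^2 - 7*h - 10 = (h - 2)*(h + 1)*(h + 5)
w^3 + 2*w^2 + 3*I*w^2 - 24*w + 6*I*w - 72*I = (w - 4)*(w + 6)*(w + 3*I)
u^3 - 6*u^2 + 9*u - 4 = (u - 4)*(u - 1)^2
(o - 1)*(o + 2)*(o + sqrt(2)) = o^3 + o^2 + sqrt(2)*o^2 - 2*o + sqrt(2)*o - 2*sqrt(2)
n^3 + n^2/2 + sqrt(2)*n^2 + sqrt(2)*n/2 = n*(n + 1/2)*(n + sqrt(2))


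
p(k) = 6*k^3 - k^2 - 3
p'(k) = 18*k^2 - 2*k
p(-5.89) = -1263.71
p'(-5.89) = 636.24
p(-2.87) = -153.08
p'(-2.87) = 154.00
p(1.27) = 7.68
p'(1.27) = 26.49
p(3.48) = 237.75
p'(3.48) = 211.03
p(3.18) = 179.83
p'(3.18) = 175.66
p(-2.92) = -160.91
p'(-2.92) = 159.32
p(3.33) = 207.47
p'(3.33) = 192.94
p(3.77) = 304.28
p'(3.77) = 248.29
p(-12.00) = -10515.00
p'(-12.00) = 2616.00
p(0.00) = -3.00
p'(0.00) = 0.00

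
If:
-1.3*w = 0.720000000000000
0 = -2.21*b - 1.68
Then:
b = -0.76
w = -0.55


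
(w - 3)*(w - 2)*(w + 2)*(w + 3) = w^4 - 13*w^2 + 36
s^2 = s^2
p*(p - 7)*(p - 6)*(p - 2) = p^4 - 15*p^3 + 68*p^2 - 84*p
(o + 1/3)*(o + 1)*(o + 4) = o^3 + 16*o^2/3 + 17*o/3 + 4/3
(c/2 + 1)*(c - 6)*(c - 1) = c^3/2 - 5*c^2/2 - 4*c + 6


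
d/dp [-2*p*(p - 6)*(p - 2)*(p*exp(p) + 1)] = -2*p^4*exp(p) + 8*p^3*exp(p) + 24*p^2*exp(p) - 6*p^2 - 48*p*exp(p) + 32*p - 24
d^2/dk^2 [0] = 0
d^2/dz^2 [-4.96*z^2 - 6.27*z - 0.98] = -9.92000000000000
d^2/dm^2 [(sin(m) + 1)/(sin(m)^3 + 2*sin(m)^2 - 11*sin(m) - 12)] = (-4*sin(m)^4 - 3*sin(m)^3 - 43*sin(m)^2 - 6*sin(m) + 26)/((sin(m) - 3)^3*(sin(m) + 4)^3)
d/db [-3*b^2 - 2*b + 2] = -6*b - 2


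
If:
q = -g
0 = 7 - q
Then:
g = -7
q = 7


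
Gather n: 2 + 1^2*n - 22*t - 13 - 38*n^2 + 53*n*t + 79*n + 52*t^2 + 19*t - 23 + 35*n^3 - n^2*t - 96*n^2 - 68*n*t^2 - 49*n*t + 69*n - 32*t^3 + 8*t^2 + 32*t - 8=35*n^3 + n^2*(-t - 134) + n*(-68*t^2 + 4*t + 149) - 32*t^3 + 60*t^2 + 29*t - 42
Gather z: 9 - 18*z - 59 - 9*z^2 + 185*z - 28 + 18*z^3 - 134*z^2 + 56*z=18*z^3 - 143*z^2 + 223*z - 78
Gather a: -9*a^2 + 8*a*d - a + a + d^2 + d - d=-9*a^2 + 8*a*d + d^2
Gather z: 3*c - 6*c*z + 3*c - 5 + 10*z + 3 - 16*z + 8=6*c + z*(-6*c - 6) + 6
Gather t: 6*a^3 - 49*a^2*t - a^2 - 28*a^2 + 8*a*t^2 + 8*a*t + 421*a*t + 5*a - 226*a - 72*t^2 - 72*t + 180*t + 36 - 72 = 6*a^3 - 29*a^2 - 221*a + t^2*(8*a - 72) + t*(-49*a^2 + 429*a + 108) - 36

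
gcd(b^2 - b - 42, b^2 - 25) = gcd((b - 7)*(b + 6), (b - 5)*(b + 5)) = 1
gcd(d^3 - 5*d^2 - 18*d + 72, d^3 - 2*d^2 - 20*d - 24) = d - 6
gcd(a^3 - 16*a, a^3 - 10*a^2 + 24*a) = a^2 - 4*a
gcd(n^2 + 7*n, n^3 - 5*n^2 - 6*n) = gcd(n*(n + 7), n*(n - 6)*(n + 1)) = n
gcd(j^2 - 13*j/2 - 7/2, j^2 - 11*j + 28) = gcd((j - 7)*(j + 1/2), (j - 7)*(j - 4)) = j - 7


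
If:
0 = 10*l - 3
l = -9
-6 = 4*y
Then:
No Solution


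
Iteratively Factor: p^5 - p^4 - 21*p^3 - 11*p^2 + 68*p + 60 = (p + 1)*(p^4 - 2*p^3 - 19*p^2 + 8*p + 60) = (p - 5)*(p + 1)*(p^3 + 3*p^2 - 4*p - 12) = (p - 5)*(p + 1)*(p + 3)*(p^2 - 4) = (p - 5)*(p + 1)*(p + 2)*(p + 3)*(p - 2)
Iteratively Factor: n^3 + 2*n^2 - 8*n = (n + 4)*(n^2 - 2*n) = n*(n + 4)*(n - 2)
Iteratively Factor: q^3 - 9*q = (q)*(q^2 - 9) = q*(q + 3)*(q - 3)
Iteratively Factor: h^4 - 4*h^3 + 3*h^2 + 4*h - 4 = (h - 2)*(h^3 - 2*h^2 - h + 2) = (h - 2)*(h - 1)*(h^2 - h - 2) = (h - 2)^2*(h - 1)*(h + 1)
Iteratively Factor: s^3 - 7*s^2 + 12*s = (s)*(s^2 - 7*s + 12) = s*(s - 4)*(s - 3)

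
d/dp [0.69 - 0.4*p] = -0.400000000000000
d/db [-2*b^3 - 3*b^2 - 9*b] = -6*b^2 - 6*b - 9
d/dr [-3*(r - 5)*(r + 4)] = 3 - 6*r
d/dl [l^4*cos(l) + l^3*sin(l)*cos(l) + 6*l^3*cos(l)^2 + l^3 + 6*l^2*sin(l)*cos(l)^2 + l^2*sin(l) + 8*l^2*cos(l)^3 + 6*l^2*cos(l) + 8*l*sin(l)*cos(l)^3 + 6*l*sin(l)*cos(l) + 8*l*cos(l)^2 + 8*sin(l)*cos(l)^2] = -l^4*sin(l) - 6*l^3*sin(2*l) + 4*l^3*cos(l) + l^3*cos(2*l) - 12*l^2*sin(l) + 3*l^2*sin(2*l)/2 - 6*l^2*sin(3*l) + 5*l^2*cos(l)/2 + 9*l^2*cos(2*l) + 9*l^2*cos(3*l)/2 + 12*l^2 + 5*l*sin(l) - 8*l*sin(2*l) + 3*l*sin(3*l) + 24*l*cos(l) + 8*l*cos(2*l)^2 + 10*l*cos(2*l) + 4*l*cos(3*l) - 4*l + 5*sin(2*l) + sin(4*l) + 2*cos(l) + 4*cos(2*l) + 6*cos(3*l) + 4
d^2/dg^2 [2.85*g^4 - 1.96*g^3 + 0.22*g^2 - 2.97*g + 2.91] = 34.2*g^2 - 11.76*g + 0.44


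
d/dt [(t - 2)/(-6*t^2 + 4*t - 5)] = 3*(2*t^2 - 8*t + 1)/(36*t^4 - 48*t^3 + 76*t^2 - 40*t + 25)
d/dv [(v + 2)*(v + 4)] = 2*v + 6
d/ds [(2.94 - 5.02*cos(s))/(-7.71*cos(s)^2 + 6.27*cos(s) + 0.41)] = (38.7042*cos(s)^2 - 45.3348*cos(s) + 20.492)*sin(s)/(59.4441*cos(s)^4 - 96.6834*cos(s)^3 + 32.9907*cos(s)^2 + 5.1414*cos(s) + 0.1681)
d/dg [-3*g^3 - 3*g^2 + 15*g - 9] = -9*g^2 - 6*g + 15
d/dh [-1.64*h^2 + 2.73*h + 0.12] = 2.73 - 3.28*h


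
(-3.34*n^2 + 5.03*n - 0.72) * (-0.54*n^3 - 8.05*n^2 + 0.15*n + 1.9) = 1.8036*n^5 + 24.1708*n^4 - 40.6037*n^3 + 0.204500000000001*n^2 + 9.449*n - 1.368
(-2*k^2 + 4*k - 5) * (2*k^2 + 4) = -4*k^4 + 8*k^3 - 18*k^2 + 16*k - 20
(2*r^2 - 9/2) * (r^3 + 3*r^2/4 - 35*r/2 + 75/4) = 2*r^5 + 3*r^4/2 - 79*r^3/2 + 273*r^2/8 + 315*r/4 - 675/8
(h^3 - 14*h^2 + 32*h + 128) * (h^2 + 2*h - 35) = h^5 - 12*h^4 - 31*h^3 + 682*h^2 - 864*h - 4480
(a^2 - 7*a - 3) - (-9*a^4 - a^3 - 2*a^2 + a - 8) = 9*a^4 + a^3 + 3*a^2 - 8*a + 5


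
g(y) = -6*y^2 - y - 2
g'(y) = -12*y - 1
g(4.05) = -104.46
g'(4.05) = -49.60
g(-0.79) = -4.95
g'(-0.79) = 8.48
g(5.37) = -180.39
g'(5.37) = -65.44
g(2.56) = -43.88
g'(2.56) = -31.72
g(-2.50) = -37.00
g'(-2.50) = 29.00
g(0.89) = -7.64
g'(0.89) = -11.68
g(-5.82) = -199.41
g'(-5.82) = 68.84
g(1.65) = -19.98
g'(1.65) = -20.80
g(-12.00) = -854.00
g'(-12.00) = 143.00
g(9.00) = -497.00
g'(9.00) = -109.00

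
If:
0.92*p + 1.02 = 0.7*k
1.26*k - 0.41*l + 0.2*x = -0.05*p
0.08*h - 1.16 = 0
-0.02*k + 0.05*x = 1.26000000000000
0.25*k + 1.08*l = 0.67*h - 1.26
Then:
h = 14.50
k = -1.20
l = 8.11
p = -2.03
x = 24.72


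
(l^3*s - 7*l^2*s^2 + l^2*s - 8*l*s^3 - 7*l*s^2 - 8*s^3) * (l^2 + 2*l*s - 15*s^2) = l^5*s - 5*l^4*s^2 + l^4*s - 37*l^3*s^3 - 5*l^3*s^2 + 89*l^2*s^4 - 37*l^2*s^3 + 120*l*s^5 + 89*l*s^4 + 120*s^5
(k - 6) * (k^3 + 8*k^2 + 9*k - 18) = k^4 + 2*k^3 - 39*k^2 - 72*k + 108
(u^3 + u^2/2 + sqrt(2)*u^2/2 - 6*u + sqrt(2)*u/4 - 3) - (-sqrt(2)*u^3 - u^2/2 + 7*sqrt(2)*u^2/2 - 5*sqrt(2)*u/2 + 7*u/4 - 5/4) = u^3 + sqrt(2)*u^3 - 3*sqrt(2)*u^2 + u^2 - 31*u/4 + 11*sqrt(2)*u/4 - 7/4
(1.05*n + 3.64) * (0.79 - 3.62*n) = -3.801*n^2 - 12.3473*n + 2.8756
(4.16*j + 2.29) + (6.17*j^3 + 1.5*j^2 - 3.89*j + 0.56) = 6.17*j^3 + 1.5*j^2 + 0.27*j + 2.85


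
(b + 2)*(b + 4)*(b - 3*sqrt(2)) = b^3 - 3*sqrt(2)*b^2 + 6*b^2 - 18*sqrt(2)*b + 8*b - 24*sqrt(2)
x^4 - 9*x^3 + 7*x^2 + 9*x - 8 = (x - 8)*(x - 1)^2*(x + 1)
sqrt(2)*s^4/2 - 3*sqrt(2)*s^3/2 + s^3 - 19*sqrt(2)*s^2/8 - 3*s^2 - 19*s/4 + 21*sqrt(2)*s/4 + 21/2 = (s - 7/2)*(s - 3/2)*(s + 2)*(sqrt(2)*s/2 + 1)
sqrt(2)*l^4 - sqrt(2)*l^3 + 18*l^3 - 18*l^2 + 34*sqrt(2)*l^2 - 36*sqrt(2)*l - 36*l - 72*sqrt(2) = (l - 2)*(l + 3*sqrt(2))*(l + 6*sqrt(2))*(sqrt(2)*l + sqrt(2))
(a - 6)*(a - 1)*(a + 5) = a^3 - 2*a^2 - 29*a + 30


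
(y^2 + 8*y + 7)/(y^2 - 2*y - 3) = (y + 7)/(y - 3)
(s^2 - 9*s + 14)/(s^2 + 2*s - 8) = (s - 7)/(s + 4)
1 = 1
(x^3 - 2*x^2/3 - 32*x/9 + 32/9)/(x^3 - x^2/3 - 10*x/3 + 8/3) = (x - 4/3)/(x - 1)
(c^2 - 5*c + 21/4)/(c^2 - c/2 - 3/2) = (c - 7/2)/(c + 1)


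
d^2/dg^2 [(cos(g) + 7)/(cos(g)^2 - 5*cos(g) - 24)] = (9*sin(g)^4*cos(g) + 33*sin(g)^4 - 751*sin(g)^2 - 683*cos(g)/4 + 45*cos(3*g)/4 - cos(5*g)/2 + 272)/(sin(g)^2 + 5*cos(g) + 23)^3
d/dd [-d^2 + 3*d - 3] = 3 - 2*d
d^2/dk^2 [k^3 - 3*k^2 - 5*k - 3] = 6*k - 6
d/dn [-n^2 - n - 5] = -2*n - 1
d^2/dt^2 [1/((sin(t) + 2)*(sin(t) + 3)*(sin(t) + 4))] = (-9*sin(t)^6 - 99*sin(t)^5 - 364*sin(t)^4 - 342*sin(t)^3 + 830*sin(t)^2 + 1884*sin(t) + 920)/((sin(t) + 2)^3*(sin(t) + 3)^3*(sin(t) + 4)^3)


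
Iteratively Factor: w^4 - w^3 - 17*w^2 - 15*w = (w + 1)*(w^3 - 2*w^2 - 15*w) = (w - 5)*(w + 1)*(w^2 + 3*w) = w*(w - 5)*(w + 1)*(w + 3)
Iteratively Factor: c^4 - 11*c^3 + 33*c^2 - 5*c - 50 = (c + 1)*(c^3 - 12*c^2 + 45*c - 50) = (c - 2)*(c + 1)*(c^2 - 10*c + 25) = (c - 5)*(c - 2)*(c + 1)*(c - 5)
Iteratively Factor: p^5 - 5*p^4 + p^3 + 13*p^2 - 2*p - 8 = (p + 1)*(p^4 - 6*p^3 + 7*p^2 + 6*p - 8) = (p - 1)*(p + 1)*(p^3 - 5*p^2 + 2*p + 8) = (p - 1)*(p + 1)^2*(p^2 - 6*p + 8) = (p - 2)*(p - 1)*(p + 1)^2*(p - 4)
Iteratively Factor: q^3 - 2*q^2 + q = (q)*(q^2 - 2*q + 1) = q*(q - 1)*(q - 1)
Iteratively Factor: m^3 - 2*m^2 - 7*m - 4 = (m + 1)*(m^2 - 3*m - 4) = (m + 1)^2*(m - 4)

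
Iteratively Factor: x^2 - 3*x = (x)*(x - 3)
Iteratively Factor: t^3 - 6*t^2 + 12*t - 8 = (t - 2)*(t^2 - 4*t + 4) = (t - 2)^2*(t - 2)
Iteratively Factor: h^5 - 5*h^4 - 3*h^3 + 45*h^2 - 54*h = (h - 3)*(h^4 - 2*h^3 - 9*h^2 + 18*h) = (h - 3)*(h - 2)*(h^3 - 9*h) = h*(h - 3)*(h - 2)*(h^2 - 9) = h*(h - 3)^2*(h - 2)*(h + 3)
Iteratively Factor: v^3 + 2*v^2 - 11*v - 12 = (v + 4)*(v^2 - 2*v - 3) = (v - 3)*(v + 4)*(v + 1)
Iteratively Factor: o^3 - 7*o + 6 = (o - 2)*(o^2 + 2*o - 3) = (o - 2)*(o + 3)*(o - 1)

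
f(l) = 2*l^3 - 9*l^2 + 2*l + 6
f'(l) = 6*l^2 - 18*l + 2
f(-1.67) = -31.76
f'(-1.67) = 48.79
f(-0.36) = 4.02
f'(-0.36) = 9.26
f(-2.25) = -66.84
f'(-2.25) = 72.88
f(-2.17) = -61.16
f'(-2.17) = 69.31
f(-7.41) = -1316.73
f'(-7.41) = 464.83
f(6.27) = 157.71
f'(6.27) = 125.02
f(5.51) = 78.35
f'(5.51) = 84.98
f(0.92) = 1.78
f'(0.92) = -9.48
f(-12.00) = -4770.00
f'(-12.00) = 1082.00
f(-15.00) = -8799.00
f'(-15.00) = 1622.00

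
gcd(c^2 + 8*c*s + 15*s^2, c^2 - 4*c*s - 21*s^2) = c + 3*s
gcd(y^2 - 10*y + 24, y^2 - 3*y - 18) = y - 6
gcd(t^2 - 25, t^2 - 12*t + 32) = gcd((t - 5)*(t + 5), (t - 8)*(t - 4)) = 1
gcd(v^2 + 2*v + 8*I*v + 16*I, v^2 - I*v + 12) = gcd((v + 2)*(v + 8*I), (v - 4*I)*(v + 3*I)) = 1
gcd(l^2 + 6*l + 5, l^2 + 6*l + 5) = l^2 + 6*l + 5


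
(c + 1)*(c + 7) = c^2 + 8*c + 7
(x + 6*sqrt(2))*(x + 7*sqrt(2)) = x^2 + 13*sqrt(2)*x + 84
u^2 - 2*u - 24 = (u - 6)*(u + 4)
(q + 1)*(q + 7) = q^2 + 8*q + 7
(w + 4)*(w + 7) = w^2 + 11*w + 28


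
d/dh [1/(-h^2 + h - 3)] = (2*h - 1)/(h^2 - h + 3)^2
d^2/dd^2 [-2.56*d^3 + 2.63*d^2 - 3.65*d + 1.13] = 5.26 - 15.36*d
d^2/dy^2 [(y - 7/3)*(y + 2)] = 2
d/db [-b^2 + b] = 1 - 2*b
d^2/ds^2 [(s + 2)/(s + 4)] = -4/(s + 4)^3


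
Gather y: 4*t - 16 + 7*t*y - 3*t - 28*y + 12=t + y*(7*t - 28) - 4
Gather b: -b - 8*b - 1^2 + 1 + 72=72 - 9*b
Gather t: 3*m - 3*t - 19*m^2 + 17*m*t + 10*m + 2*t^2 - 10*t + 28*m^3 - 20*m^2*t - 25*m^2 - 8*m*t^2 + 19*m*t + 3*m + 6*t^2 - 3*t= 28*m^3 - 44*m^2 + 16*m + t^2*(8 - 8*m) + t*(-20*m^2 + 36*m - 16)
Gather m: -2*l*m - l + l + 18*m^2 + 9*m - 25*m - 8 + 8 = 18*m^2 + m*(-2*l - 16)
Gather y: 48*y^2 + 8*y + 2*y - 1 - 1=48*y^2 + 10*y - 2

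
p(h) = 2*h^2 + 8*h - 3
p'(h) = 4*h + 8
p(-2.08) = -10.99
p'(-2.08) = -0.32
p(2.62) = 31.69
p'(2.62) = 18.48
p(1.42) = 12.39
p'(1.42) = 13.68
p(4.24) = 66.88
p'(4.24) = 24.96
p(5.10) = 89.82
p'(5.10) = 28.40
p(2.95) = 38.00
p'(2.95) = 19.80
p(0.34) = -0.05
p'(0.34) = 9.36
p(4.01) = 61.24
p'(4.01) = 24.04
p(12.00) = 381.00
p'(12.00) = 56.00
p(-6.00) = 21.00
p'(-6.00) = -16.00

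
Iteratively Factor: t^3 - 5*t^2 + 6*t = (t - 2)*(t^2 - 3*t) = t*(t - 2)*(t - 3)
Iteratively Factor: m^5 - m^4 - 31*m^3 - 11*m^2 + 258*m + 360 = (m - 4)*(m^4 + 3*m^3 - 19*m^2 - 87*m - 90) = (m - 5)*(m - 4)*(m^3 + 8*m^2 + 21*m + 18) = (m - 5)*(m - 4)*(m + 3)*(m^2 + 5*m + 6) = (m - 5)*(m - 4)*(m + 2)*(m + 3)*(m + 3)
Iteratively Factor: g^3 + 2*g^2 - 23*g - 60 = (g + 4)*(g^2 - 2*g - 15) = (g - 5)*(g + 4)*(g + 3)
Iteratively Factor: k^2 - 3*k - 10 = (k - 5)*(k + 2)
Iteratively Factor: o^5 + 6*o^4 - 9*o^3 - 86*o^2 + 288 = (o + 4)*(o^4 + 2*o^3 - 17*o^2 - 18*o + 72) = (o + 3)*(o + 4)*(o^3 - o^2 - 14*o + 24) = (o - 2)*(o + 3)*(o + 4)*(o^2 + o - 12) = (o - 2)*(o + 3)*(o + 4)^2*(o - 3)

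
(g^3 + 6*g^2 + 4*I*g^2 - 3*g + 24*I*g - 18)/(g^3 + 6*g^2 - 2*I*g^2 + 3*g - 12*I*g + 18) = (g + 3*I)/(g - 3*I)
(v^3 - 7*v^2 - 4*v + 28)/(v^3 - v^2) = (v^3 - 7*v^2 - 4*v + 28)/(v^2*(v - 1))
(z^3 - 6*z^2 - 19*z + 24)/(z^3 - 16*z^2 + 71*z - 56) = (z + 3)/(z - 7)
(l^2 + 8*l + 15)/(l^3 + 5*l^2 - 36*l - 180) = (l + 3)/(l^2 - 36)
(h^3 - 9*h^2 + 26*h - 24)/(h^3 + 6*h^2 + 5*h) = (h^3 - 9*h^2 + 26*h - 24)/(h*(h^2 + 6*h + 5))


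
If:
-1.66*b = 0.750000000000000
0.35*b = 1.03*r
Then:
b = -0.45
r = -0.15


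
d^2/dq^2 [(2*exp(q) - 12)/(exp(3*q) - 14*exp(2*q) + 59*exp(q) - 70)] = 8*(exp(6*q) - 24*exp(5*q) + 221*exp(4*q) - 919*exp(3*q) + 1302*exp(2*q) + 1691*exp(q) - 4970)*exp(q)/(exp(9*q) - 42*exp(8*q) + 765*exp(7*q) - 7910*exp(6*q) + 51015*exp(5*q) - 212142*exp(4*q) + 566999*exp(3*q) - 936810*exp(2*q) + 867300*exp(q) - 343000)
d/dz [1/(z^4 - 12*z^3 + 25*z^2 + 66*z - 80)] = 2*(-2*z^3 + 18*z^2 - 25*z - 33)/(z^4 - 12*z^3 + 25*z^2 + 66*z - 80)^2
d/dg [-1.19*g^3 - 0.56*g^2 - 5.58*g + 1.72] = -3.57*g^2 - 1.12*g - 5.58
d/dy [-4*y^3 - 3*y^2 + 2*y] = -12*y^2 - 6*y + 2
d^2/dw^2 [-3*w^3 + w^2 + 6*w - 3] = 2 - 18*w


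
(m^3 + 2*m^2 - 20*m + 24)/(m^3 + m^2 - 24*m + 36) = (m - 2)/(m - 3)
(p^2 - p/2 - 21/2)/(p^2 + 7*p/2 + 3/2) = (2*p - 7)/(2*p + 1)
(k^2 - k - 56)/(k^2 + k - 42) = (k - 8)/(k - 6)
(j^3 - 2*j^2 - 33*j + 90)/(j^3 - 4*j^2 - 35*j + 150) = (j - 3)/(j - 5)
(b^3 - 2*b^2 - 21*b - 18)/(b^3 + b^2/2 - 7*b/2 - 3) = 2*(b^2 - 3*b - 18)/(2*b^2 - b - 6)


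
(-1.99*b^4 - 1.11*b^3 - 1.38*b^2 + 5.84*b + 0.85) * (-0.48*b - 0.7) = 0.9552*b^5 + 1.9258*b^4 + 1.4394*b^3 - 1.8372*b^2 - 4.496*b - 0.595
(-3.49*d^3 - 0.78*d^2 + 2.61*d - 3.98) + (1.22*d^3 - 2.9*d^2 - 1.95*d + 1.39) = -2.27*d^3 - 3.68*d^2 + 0.66*d - 2.59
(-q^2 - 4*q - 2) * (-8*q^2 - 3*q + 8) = 8*q^4 + 35*q^3 + 20*q^2 - 26*q - 16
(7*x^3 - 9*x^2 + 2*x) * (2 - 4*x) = -28*x^4 + 50*x^3 - 26*x^2 + 4*x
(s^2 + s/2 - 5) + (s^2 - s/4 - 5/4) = 2*s^2 + s/4 - 25/4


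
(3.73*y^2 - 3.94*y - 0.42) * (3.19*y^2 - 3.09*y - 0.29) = 11.8987*y^4 - 24.0943*y^3 + 9.7531*y^2 + 2.4404*y + 0.1218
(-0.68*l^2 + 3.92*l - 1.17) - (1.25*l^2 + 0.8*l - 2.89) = -1.93*l^2 + 3.12*l + 1.72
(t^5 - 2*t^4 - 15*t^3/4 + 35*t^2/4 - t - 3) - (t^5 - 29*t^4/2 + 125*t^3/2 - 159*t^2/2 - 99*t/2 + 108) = 25*t^4/2 - 265*t^3/4 + 353*t^2/4 + 97*t/2 - 111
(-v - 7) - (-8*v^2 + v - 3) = 8*v^2 - 2*v - 4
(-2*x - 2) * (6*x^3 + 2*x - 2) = -12*x^4 - 12*x^3 - 4*x^2 + 4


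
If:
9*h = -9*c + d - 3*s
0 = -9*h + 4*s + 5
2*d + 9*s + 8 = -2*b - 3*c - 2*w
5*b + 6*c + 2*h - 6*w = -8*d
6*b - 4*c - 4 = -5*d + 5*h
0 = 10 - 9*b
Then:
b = 10/9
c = 2227/3123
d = -49/347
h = -557/3123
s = -573/347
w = 4345/3123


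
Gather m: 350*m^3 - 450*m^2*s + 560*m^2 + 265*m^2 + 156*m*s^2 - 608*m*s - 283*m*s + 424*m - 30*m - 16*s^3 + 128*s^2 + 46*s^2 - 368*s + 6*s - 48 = 350*m^3 + m^2*(825 - 450*s) + m*(156*s^2 - 891*s + 394) - 16*s^3 + 174*s^2 - 362*s - 48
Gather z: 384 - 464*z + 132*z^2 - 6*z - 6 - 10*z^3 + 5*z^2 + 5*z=-10*z^3 + 137*z^2 - 465*z + 378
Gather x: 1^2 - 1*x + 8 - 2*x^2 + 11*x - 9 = -2*x^2 + 10*x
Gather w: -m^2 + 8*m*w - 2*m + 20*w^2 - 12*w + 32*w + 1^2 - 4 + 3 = -m^2 - 2*m + 20*w^2 + w*(8*m + 20)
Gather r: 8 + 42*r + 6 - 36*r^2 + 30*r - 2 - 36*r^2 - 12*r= -72*r^2 + 60*r + 12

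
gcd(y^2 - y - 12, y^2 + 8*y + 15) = y + 3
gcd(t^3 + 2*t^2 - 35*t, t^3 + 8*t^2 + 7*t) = t^2 + 7*t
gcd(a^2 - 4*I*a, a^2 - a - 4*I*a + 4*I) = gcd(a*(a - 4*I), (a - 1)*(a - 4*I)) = a - 4*I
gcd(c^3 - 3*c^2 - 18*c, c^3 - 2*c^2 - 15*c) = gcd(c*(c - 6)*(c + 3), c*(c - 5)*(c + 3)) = c^2 + 3*c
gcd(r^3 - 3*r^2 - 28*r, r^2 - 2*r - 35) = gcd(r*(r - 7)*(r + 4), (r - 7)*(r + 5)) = r - 7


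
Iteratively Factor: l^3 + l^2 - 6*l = (l)*(l^2 + l - 6) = l*(l + 3)*(l - 2)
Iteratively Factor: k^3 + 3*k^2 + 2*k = (k)*(k^2 + 3*k + 2) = k*(k + 1)*(k + 2)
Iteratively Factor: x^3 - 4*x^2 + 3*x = (x - 3)*(x^2 - x) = (x - 3)*(x - 1)*(x)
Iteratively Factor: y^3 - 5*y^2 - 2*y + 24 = (y + 2)*(y^2 - 7*y + 12) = (y - 3)*(y + 2)*(y - 4)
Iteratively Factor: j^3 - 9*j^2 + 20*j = (j - 5)*(j^2 - 4*j) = j*(j - 5)*(j - 4)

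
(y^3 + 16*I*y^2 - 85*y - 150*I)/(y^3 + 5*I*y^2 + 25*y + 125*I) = (y + 6*I)/(y - 5*I)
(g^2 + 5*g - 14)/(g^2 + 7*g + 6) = (g^2 + 5*g - 14)/(g^2 + 7*g + 6)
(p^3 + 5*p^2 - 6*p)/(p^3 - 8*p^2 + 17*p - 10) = p*(p + 6)/(p^2 - 7*p + 10)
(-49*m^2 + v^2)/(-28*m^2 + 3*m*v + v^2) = (-7*m + v)/(-4*m + v)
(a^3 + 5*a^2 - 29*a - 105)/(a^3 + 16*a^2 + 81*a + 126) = (a - 5)/(a + 6)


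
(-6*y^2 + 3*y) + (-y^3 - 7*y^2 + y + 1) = -y^3 - 13*y^2 + 4*y + 1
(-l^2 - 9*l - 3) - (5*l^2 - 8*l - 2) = -6*l^2 - l - 1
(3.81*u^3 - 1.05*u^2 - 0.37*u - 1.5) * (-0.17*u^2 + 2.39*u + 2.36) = -0.6477*u^5 + 9.2844*u^4 + 6.545*u^3 - 3.1073*u^2 - 4.4582*u - 3.54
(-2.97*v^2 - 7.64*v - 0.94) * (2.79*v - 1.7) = -8.2863*v^3 - 16.2666*v^2 + 10.3654*v + 1.598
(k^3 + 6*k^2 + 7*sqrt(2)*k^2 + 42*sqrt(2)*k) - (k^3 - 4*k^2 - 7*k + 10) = 7*sqrt(2)*k^2 + 10*k^2 + 7*k + 42*sqrt(2)*k - 10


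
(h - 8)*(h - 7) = h^2 - 15*h + 56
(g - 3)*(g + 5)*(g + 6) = g^3 + 8*g^2 - 3*g - 90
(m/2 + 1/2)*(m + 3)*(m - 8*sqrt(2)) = m^3/2 - 4*sqrt(2)*m^2 + 2*m^2 - 16*sqrt(2)*m + 3*m/2 - 12*sqrt(2)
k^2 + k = k*(k + 1)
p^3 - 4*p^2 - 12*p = p*(p - 6)*(p + 2)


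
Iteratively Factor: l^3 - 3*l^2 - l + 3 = (l + 1)*(l^2 - 4*l + 3) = (l - 1)*(l + 1)*(l - 3)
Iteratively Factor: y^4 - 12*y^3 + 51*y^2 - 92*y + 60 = (y - 5)*(y^3 - 7*y^2 + 16*y - 12) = (y - 5)*(y - 3)*(y^2 - 4*y + 4) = (y - 5)*(y - 3)*(y - 2)*(y - 2)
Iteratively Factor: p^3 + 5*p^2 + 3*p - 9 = (p + 3)*(p^2 + 2*p - 3) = (p + 3)^2*(p - 1)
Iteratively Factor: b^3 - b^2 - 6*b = (b - 3)*(b^2 + 2*b) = (b - 3)*(b + 2)*(b)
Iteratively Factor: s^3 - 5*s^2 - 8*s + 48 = (s - 4)*(s^2 - s - 12) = (s - 4)^2*(s + 3)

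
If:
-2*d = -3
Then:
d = 3/2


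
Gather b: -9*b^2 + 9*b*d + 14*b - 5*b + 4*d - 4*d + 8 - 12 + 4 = -9*b^2 + b*(9*d + 9)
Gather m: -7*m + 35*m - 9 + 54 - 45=28*m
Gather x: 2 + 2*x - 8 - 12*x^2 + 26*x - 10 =-12*x^2 + 28*x - 16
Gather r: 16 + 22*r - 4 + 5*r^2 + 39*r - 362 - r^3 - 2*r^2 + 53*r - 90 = -r^3 + 3*r^2 + 114*r - 440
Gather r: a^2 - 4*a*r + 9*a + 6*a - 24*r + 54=a^2 + 15*a + r*(-4*a - 24) + 54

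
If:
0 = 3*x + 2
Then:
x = -2/3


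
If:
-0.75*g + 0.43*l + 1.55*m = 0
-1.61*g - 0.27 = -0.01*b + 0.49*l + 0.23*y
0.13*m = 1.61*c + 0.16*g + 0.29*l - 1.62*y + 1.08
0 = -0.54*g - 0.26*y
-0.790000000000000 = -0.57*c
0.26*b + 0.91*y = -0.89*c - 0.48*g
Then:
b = -10.87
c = 1.39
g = -1.13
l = 1.84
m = -1.06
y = 2.35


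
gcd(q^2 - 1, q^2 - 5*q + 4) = q - 1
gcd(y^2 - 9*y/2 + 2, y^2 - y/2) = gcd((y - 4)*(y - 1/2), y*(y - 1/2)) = y - 1/2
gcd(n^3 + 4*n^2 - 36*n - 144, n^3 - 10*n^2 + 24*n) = n - 6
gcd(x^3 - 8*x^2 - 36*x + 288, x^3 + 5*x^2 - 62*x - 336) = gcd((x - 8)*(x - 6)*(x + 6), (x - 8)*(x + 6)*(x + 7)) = x^2 - 2*x - 48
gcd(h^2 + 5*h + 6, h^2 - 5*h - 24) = h + 3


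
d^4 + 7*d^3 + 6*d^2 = d^2*(d + 1)*(d + 6)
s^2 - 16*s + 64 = (s - 8)^2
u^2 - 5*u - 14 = (u - 7)*(u + 2)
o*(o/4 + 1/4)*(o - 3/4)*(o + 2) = o^4/4 + 9*o^3/16 - o^2/16 - 3*o/8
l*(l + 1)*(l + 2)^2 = l^4 + 5*l^3 + 8*l^2 + 4*l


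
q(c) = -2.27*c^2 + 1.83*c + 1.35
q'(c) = 1.83 - 4.54*c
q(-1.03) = -2.94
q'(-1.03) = 6.51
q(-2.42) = -16.37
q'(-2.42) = 12.82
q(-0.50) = -0.13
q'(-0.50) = 4.10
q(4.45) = -35.46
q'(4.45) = -18.37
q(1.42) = -0.63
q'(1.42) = -4.62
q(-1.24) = -4.41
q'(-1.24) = 7.46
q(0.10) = 1.51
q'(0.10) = 1.38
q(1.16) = 0.42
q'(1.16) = -3.44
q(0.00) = 1.35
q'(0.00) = 1.83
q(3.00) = -13.59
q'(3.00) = -11.79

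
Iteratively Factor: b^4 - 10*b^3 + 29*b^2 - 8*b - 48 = (b - 4)*(b^3 - 6*b^2 + 5*b + 12) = (b - 4)*(b - 3)*(b^2 - 3*b - 4) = (b - 4)*(b - 3)*(b + 1)*(b - 4)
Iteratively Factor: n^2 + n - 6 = (n + 3)*(n - 2)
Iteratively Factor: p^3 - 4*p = (p)*(p^2 - 4) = p*(p - 2)*(p + 2)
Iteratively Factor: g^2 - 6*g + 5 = (g - 1)*(g - 5)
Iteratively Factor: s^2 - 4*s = (s - 4)*(s)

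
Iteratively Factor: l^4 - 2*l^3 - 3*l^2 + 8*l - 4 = (l - 2)*(l^3 - 3*l + 2) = (l - 2)*(l - 1)*(l^2 + l - 2) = (l - 2)*(l - 1)^2*(l + 2)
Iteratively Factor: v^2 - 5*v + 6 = (v - 3)*(v - 2)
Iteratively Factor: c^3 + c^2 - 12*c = (c - 3)*(c^2 + 4*c) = c*(c - 3)*(c + 4)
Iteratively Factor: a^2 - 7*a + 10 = (a - 5)*(a - 2)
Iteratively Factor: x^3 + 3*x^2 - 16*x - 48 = (x + 4)*(x^2 - x - 12) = (x + 3)*(x + 4)*(x - 4)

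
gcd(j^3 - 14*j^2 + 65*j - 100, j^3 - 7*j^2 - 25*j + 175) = j - 5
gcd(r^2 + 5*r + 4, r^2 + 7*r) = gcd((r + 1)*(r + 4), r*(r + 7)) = 1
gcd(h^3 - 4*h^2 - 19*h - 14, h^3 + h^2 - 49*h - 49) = h^2 - 6*h - 7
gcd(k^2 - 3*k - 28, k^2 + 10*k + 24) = k + 4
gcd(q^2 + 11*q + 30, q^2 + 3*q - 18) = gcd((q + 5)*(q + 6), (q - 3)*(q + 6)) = q + 6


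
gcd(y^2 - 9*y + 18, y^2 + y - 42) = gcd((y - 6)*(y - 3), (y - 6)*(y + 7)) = y - 6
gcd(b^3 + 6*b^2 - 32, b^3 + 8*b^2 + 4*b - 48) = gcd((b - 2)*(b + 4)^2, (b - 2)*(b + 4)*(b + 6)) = b^2 + 2*b - 8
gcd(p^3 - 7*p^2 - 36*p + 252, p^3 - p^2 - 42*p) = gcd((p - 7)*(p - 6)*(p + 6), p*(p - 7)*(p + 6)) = p^2 - p - 42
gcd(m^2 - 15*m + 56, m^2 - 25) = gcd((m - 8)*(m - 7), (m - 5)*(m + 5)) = 1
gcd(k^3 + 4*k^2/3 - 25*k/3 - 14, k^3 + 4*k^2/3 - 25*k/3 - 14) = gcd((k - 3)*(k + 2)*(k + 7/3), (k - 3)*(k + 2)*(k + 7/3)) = k^3 + 4*k^2/3 - 25*k/3 - 14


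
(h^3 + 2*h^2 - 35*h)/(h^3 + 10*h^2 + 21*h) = (h - 5)/(h + 3)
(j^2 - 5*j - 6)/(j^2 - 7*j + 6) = (j + 1)/(j - 1)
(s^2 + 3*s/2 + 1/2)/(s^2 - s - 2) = (s + 1/2)/(s - 2)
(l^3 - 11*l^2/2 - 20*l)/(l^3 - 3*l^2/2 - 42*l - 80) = l/(l + 4)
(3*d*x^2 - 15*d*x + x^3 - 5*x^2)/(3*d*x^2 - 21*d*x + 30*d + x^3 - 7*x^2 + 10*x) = x/(x - 2)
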